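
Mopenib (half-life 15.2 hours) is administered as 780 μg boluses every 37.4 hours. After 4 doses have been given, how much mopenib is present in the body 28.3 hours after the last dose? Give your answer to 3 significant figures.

262 μg

The 4 doses were given 140.5, 103.1, 65.7, 28.3 hours ago.
Total = 780·(1/2)^(140.5/15.2) + 780·(1/2)^(103.1/15.2) + 780·(1/2)^(65.7/15.2) + 780·(1/2)^(28.3/15.2)
      = 1.2869 + 7.0834 + 38.988 + 214.6 ≈ 261.96 μg.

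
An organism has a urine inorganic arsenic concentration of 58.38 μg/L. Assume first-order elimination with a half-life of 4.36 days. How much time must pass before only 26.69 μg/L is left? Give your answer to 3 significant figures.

Fraction remaining = 26.69/58.38 ≈ 0.45718.
n = log₂(58.38/26.69) = ln(2.1873)/ln 2 ≈ 1.1292 half-lives.
t = n × t½ = 1.1292 × 4.36 ≈ 4.9232 days.

4.92 days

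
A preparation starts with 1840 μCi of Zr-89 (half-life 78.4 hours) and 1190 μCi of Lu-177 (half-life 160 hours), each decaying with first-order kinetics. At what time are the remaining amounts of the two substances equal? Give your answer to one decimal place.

Set 1840·(1/2)^(t/78.4) = 1190·(1/2)^(t/160).
Taking log₂: log₂(1840/1190) = t·(1/78.4 − 1/160).
log₂(1.5462) = 0.62874; 1/78.4 − 1/160 = 0.0065051.
t = 0.62874 / 0.0065051 ≈ 96.654 hours.

96.7 hours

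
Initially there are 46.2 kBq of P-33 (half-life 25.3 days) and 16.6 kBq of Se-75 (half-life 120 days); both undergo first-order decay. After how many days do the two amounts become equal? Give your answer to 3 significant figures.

47.3 days

Set 46.2·(1/2)^(t/25.3) = 16.6·(1/2)^(t/120).
Taking log₂: log₂(46.2/16.6) = t·(1/25.3 − 1/120).
log₂(2.7831) = 1.4767; 1/25.3 − 1/120 = 0.031192.
t = 1.4767 / 0.031192 ≈ 47.342 days.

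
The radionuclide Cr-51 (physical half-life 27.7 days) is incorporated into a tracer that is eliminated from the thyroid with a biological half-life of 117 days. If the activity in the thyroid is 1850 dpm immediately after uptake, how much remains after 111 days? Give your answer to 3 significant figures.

59.6 dpm

1/t_eff = 1/t_phys + 1/t_biol = 1/27.7 + 1/117 = 0.044648 per day.
t_eff = 27.7 × 117 / (27.7 + 117) ≈ 22.397 days.
Remaining = 1850 × (1/2)^(111/22.397) = 1850 × (1/2)^4.9559 ≈ 59.605 dpm.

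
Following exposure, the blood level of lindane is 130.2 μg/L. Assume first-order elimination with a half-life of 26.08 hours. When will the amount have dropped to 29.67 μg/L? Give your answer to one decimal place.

55.6 hours

Fraction remaining = 29.67/130.2 ≈ 0.22788.
n = log₂(130.2/29.67) = ln(4.3883)/ln 2 ≈ 2.1337 half-lives.
t = n × t½ = 2.1337 × 26.08 ≈ 55.646 hours.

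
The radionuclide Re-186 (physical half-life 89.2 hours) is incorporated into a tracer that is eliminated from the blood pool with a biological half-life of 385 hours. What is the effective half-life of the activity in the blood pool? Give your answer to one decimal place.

72.4 hours

1/t_eff = 1/t_phys + 1/t_biol = 1/89.2 + 1/385 = 0.013808 per hour.
t_eff = 89.2 × 385 / (89.2 + 385) ≈ 72.421 hours.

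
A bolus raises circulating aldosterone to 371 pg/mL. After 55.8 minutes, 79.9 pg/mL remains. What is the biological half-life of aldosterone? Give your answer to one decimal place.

25.2 minutes

A/A₀ = 79.9/371 ≈ 0.21536.
n = log₂(4.6433) ≈ 2.2152 half-lives elapsed in 55.8 minutes.
t½ = 55.8/2.2152 ≈ 25.19 minutes.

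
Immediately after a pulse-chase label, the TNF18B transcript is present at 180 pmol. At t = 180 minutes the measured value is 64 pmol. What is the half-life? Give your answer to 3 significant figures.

A/A₀ = 64/180 ≈ 0.35556.
n = log₂(2.8125) ≈ 1.4919 half-lives elapsed in 180 minutes.
t½ = 180/1.4919 ≈ 120.66 minutes.

121 minutes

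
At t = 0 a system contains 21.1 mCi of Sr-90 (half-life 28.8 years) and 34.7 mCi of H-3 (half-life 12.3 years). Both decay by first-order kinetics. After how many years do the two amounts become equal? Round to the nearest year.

15 years

Set 21.1·(1/2)^(t/28.8) = 34.7·(1/2)^(t/12.3).
Taking log₂: log₂(21.1/34.7) = t·(1/28.8 − 1/12.3).
log₂(0.60807) = -0.71769; 1/28.8 − 1/12.3 = -0.046579.
t = -0.71769 / -0.046579 ≈ 15.408 years.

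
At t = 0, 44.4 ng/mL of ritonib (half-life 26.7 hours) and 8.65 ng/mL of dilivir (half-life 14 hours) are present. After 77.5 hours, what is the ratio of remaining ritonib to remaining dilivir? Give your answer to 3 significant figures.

ritonib: 44.4 × (1/2)^(77.5/26.7) = 44.4 × (1/2)^2.9026 ≈ 5.9375 ng/mL.
dilivir: 8.65 × (1/2)^(77.5/14) = 8.65 × (1/2)^5.5357 ≈ 0.18647 ng/mL.
Ratio ≈ 5.9375 / 0.18647 ≈ 31.842.

31.8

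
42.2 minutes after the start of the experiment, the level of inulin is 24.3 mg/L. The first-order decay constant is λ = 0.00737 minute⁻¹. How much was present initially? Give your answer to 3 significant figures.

t½ = ln 2 / λ = 0.69315 / 0.00737 ≈ 94.05 minutes.
Number of half-lives elapsed: n = 42.2/94.05 ≈ 0.4487.
A₀ = A × 2^n = 24.3 × 2^0.4487 = 24.3 × 1.3648 ≈ 33.165 mg/L.

33.2 mg/L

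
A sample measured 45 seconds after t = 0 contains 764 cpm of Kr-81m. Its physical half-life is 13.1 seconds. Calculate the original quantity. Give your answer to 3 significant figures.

Number of half-lives elapsed: n = 45/13.1 ≈ 3.4351.
A₀ = A × 2^n = 764 × 2^3.4351 = 764 × 10.816 ≈ 8263.5 cpm.

8260 cpm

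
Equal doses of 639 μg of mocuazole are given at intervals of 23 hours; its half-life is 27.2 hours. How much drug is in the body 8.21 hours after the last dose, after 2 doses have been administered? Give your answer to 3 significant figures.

The 2 doses were given 31.21, 8.21 hours ago.
Total = 639·(1/2)^(31.21/27.2) + 639·(1/2)^(8.21/27.2)
      = 288.46 + 518.37 ≈ 806.83 μg.

807 μg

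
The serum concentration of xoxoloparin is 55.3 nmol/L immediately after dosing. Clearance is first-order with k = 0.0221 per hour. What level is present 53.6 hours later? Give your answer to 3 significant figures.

16.9 nmol/L

t½ = ln 2 / k = 0.69315 / 0.0221 ≈ 31.364 hours.
Number of half-lives: n = 53.6/31.364 ≈ 1.709.
Remaining = 55.3 × (1/2)^1.709 = 55.3 × 0.30588 ≈ 16.915 nmol/L.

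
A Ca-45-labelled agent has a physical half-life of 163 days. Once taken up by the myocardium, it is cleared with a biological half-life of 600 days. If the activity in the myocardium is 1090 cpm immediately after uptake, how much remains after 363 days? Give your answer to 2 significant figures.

150 cpm

1/t_eff = 1/t_phys + 1/t_biol = 1/163 + 1/600 = 0.0078016 per day.
t_eff = 163 × 600 / (163 + 600) ≈ 128.18 days.
Remaining = 1090 × (1/2)^(363/128.18) = 1090 × (1/2)^2.832 ≈ 153.08 cpm.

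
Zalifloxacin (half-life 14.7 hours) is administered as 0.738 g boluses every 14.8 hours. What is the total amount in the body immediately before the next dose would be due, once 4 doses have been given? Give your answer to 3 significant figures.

The 4 doses were given 59.2, 44.4, 29.6, 14.8 hours ago.
Total = 0.738·(1/2)^(59.2/14.7) + 0.738·(1/2)^(44.4/14.7) + 0.738·(1/2)^(29.6/14.7) + 0.738·(1/2)^(14.8/14.7)
      = 0.045263 + 0.090954 + 0.18277 + 0.36726 ≈ 0.68625 g.

0.686 g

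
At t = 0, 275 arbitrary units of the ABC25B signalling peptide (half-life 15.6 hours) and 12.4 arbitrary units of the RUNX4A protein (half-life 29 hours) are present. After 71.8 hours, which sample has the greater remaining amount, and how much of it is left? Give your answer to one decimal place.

ABC25B signalling peptide, 11.3 arbitrary units

ABC25B signalling peptide: 275 × (1/2)^4.6026 ≈ 11.319 arbitrary units.
RUNX4A protein: 12.4 × (1/2)^2.4759 ≈ 2.229 arbitrary units.
ABC25B signalling peptide has more remaining, at ≈ 11.319 arbitrary units.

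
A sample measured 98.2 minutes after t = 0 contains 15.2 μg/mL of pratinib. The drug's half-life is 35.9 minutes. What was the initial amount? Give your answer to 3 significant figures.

Number of half-lives elapsed: n = 98.2/35.9 ≈ 2.7354.
A₀ = A × 2^n = 15.2 × 2^2.7354 = 15.2 × 6.6593 ≈ 101.22 μg/mL.

101 μg/mL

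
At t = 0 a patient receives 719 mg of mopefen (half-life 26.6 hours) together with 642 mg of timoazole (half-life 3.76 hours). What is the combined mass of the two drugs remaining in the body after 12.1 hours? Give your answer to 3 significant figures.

mopefen: 719 × (1/2)^(12.1/26.6) = 719 × (1/2)^0.45489 ≈ 524.56 mg.
timoazole: 642 × (1/2)^(12.1/3.76) = 642 × (1/2)^3.2181 ≈ 68.991 mg.
Total = 524.56 + 68.991 ≈ 593.55 mg.

594 mg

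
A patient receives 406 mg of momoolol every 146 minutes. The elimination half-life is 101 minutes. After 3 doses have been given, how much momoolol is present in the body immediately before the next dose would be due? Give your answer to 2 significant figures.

220 mg

The 3 doses were given 438, 292, 146 minutes ago.
Total = 406·(1/2)^(438/101) + 406·(1/2)^(292/101) + 406·(1/2)^(146/101)
      = 20.094 + 54.73 + 149.06 ≈ 223.89 mg.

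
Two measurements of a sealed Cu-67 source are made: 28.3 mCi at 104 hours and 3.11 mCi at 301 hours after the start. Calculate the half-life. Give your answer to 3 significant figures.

61.8 hours

Over Δt = 301 − 104 = 197 hours, the level fell by a factor of 28.3/3.11 ≈ 9.0997.
n = log₂(9.0997) ≈ 3.1858 half-lives, so t½ = 197/3.1858 ≈ 61.837 hours.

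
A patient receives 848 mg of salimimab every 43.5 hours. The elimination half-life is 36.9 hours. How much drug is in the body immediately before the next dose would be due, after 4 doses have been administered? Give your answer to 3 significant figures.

The 4 doses were given 174, 130.5, 87, 43.5 hours ago.
Total = 848·(1/2)^(174/36.9) + 848·(1/2)^(130.5/36.9) + 848·(1/2)^(87/36.9) + 848·(1/2)^(43.5/36.9)
      = 32.278 + 73.076 + 165.44 + 374.56 ≈ 645.36 mg.

645 mg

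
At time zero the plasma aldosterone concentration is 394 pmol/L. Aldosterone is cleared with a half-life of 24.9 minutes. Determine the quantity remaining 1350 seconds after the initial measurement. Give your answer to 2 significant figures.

210 pmol/L

Convert the elapsed time: 1350 seconds = 22.5 minutes.
Number of half-lives: n = 22.5/24.9 ≈ 0.90361.
Remaining = 394 × (1/2)^0.90361 = 394 × 0.53455 ≈ 210.61 pmol/L.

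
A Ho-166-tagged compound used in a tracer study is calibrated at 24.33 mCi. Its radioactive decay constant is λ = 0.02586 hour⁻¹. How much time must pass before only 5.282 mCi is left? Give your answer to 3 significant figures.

59.1 hours

t½ = ln 2 / λ = 0.69315 / 0.02586 ≈ 26.804 hours.
Fraction remaining = 5.282/24.33 ≈ 0.2171.
n = log₂(24.33/5.282) = ln(4.6062)/ln 2 ≈ 2.2036 half-lives.
t = n × t½ = 2.2036 × 26.804 ≈ 59.064 hours.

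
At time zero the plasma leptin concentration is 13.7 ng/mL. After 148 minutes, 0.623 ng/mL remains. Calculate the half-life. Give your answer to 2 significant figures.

33 minutes

A/A₀ = 0.623/13.7 ≈ 0.045474.
n = log₂(21.99) ≈ 4.4588 half-lives elapsed in 148 minutes.
t½ = 148/4.4588 ≈ 33.193 minutes.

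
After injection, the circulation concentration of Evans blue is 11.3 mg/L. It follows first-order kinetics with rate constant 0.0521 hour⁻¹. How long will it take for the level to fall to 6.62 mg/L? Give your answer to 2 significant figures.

10 hours

t½ = ln 2 / λ = 0.69315 / 0.0521 ≈ 13.304 hours.
Fraction remaining = 6.62/11.3 ≈ 0.58584.
n = log₂(11.3/6.62) = ln(1.7069)/ln 2 ≈ 0.77142 half-lives.
t = n × t½ = 0.77142 × 13.304 ≈ 10.263 hours.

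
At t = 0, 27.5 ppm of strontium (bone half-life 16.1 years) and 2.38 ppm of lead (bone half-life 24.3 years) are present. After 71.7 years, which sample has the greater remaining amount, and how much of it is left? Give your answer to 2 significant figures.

strontium, 1.3 ppm

strontium: 27.5 × (1/2)^4.4534 ≈ 1.2552 ppm.
lead: 2.38 × (1/2)^2.9506 ≈ 0.30786 ppm.
Strontium has more remaining, at ≈ 1.2552 ppm.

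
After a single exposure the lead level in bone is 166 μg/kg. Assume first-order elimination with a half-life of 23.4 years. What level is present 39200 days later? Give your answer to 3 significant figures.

Convert the elapsed time: 39200 days = 107.397 years.
Number of half-lives: n = 107.397/23.4 ≈ 4.5896.
Remaining = 166 × (1/2)^4.5896 = 166 × 0.041532 ≈ 6.8943 μg/kg.

6.89 μg/kg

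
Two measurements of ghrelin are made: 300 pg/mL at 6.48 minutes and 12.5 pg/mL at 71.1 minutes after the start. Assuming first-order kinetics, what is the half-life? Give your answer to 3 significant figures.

Over Δt = 71.1 − 6.48 = 64.62 minutes, the level fell by a factor of 300/12.5 ≈ 24.
n = log₂(24) ≈ 4.585 half-lives, so t½ = 64.62/4.585 ≈ 14.094 minutes.

14.1 minutes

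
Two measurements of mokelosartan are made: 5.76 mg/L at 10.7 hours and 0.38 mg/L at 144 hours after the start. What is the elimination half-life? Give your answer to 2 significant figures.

34 hours

Over Δt = 144 − 10.7 = 133.3 hours, the level fell by a factor of 5.76/0.38 ≈ 15.158.
n = log₂(15.158) ≈ 3.922 half-lives, so t½ = 133.3/3.922 ≈ 33.988 hours.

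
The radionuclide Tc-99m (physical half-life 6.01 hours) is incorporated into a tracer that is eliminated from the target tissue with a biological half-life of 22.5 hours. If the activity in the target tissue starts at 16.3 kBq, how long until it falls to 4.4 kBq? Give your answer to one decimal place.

9.0 hours

1/t_eff = 1/t_phys + 1/t_biol = 1/6.01 + 1/22.5 = 0.21083 per hour.
t_eff = 6.01 × 22.5 / (6.01 + 22.5) ≈ 4.7431 hours.
n = log₂(16.3/4.4) ≈ 1.8893; t = 1.8893 × 4.7431 ≈ 8.9611 hours.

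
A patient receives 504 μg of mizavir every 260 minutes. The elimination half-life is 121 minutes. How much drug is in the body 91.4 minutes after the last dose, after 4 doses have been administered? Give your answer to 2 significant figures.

The 4 doses were given 871.4, 611.4, 351.4, 91.4 minutes ago.
Total = 504·(1/2)^(871.4/121) + 504·(1/2)^(611.4/121) + 504·(1/2)^(351.4/121) + 504·(1/2)^(91.4/121)
      = 3.4239 + 15.183 + 67.329 + 298.57 ≈ 384.5 μg.

380 μg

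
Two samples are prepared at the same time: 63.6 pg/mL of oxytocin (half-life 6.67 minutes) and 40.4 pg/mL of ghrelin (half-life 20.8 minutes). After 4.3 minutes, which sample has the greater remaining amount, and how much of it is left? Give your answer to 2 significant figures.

oxytocin, 41 pg/mL

oxytocin: 63.6 × (1/2)^0.64468 ≈ 40.681 pg/mL.
ghrelin: 40.4 × (1/2)^0.20673 ≈ 35.007 pg/mL.
Oxytocin has more remaining, at ≈ 40.681 pg/mL.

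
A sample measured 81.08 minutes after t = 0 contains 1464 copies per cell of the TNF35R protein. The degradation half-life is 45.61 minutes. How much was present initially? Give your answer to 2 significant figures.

5000 copies per cell

Number of half-lives elapsed: n = 81.08/45.61 ≈ 1.7777.
A₀ = A × 2^n = 1464 × 2^1.7777 = 1464 × 3.4287 ≈ 5019.7 copies per cell.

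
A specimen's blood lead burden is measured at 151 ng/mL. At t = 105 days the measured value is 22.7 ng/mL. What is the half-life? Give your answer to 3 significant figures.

38.4 days

A/A₀ = 22.7/151 ≈ 0.15033.
n = log₂(6.652) ≈ 2.7338 half-lives elapsed in 105 days.
t½ = 105/2.7338 ≈ 38.408 days.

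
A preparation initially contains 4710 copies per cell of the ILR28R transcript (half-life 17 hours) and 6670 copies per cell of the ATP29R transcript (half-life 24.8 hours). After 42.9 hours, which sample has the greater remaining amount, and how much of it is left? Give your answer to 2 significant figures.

ATP29R transcript, 2000 copies per cell

ILR28R transcript: 4710 × (1/2)^2.5235 ≈ 819.15 copies per cell.
ATP29R transcript: 6670 × (1/2)^1.7298 ≈ 2010.9 copies per cell.
ATP29R transcript has more remaining, at ≈ 2010.9 copies per cell.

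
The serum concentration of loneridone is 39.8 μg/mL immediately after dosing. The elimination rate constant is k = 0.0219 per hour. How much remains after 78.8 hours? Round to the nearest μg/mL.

7 μg/mL

t½ = ln 2 / k = 0.69315 / 0.0219 ≈ 31.651 hours.
Number of half-lives: n = 78.8/31.651 ≈ 2.4897.
Remaining = 39.8 × (1/2)^2.4897 = 39.8 × 0.17804 ≈ 7.0862 μg/mL.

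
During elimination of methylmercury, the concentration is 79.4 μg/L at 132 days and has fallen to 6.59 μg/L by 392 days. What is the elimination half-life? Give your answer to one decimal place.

72.4 days

Over Δt = 392 − 132 = 260 days, the level fell by a factor of 79.4/6.59 ≈ 12.049.
n = log₂(12.049) ≈ 3.5908 half-lives, so t½ = 260/3.5908 ≈ 72.407 days.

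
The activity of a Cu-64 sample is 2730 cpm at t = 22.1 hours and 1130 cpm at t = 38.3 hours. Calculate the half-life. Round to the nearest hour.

13 hours

Over Δt = 38.3 − 22.1 = 16.2 hours, the level fell by a factor of 2730/1130 ≈ 2.4159.
n = log₂(2.4159) ≈ 1.2726 half-lives, so t½ = 16.2/1.2726 ≈ 12.73 hours.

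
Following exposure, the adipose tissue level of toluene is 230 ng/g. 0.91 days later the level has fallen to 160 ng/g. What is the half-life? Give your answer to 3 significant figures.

A/A₀ = 160/230 ≈ 0.69565.
n = log₂(1.4375) ≈ 0.52356 half-lives elapsed in 0.91 days.
t½ = 0.91/0.52356 ≈ 1.7381 days.

1.74 days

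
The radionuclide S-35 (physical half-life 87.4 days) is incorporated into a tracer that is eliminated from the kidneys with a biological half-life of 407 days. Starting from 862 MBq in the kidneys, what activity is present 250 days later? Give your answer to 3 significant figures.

77.5 MBq

1/t_eff = 1/t_phys + 1/t_biol = 1/87.4 + 1/407 = 0.013899 per day.
t_eff = 87.4 × 407 / (87.4 + 407) ≈ 71.949 days.
Remaining = 862 × (1/2)^(250/71.949) = 862 × (1/2)^3.4747 ≈ 77.541 MBq.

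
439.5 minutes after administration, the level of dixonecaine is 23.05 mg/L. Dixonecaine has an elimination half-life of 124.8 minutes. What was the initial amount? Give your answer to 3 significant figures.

Number of half-lives elapsed: n = 439.5/124.8 ≈ 3.5216.
A₀ = A × 2^n = 23.05 × 2^3.5216 = 23.05 × 11.485 ≈ 264.72 mg/L.

265 mg/L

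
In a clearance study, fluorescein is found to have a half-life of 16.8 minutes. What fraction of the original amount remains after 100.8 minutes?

0.015625

n = 100.8/16.8 ≈ 6 half-lives.
Fraction remaining = (1/2)^6 ≈ 0.015625.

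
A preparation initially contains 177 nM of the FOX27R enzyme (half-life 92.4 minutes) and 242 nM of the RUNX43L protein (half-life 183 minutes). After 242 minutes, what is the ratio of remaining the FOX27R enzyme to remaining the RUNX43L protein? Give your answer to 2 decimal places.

0.30

FOX27R enzyme: 177 × (1/2)^(242/92.4) = 177 × (1/2)^2.619 ≈ 28.811 nM.
RUNX43L protein: 242 × (1/2)^(242/183) = 242 × (1/2)^1.3224 ≈ 96.768 nM.
Ratio ≈ 28.811 / 96.768 ≈ 0.29773.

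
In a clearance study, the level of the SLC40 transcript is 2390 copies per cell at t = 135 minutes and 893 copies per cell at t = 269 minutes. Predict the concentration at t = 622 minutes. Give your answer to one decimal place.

Over Δt = 269 − 135 = 134 minutes, the level fell by a factor of 2390/893 ≈ 2.6764.
n = log₂(2.6764) ≈ 1.4203 half-lives, so t½ = 134/1.4203 ≈ 94.348 minutes.
From t = 269 to t = 622: 893 × (1/2)^((622−269)/94.348) ≈ 66.766 copies per cell.

66.8 copies per cell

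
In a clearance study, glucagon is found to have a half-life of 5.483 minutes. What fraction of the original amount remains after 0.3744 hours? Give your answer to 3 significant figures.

0.3744 hours = 22.464 minutes.
n = 22.464/5.483 ≈ 4.097 half-lives.
Fraction remaining = (1/2)^4.097 ≈ 0.058435.

0.0584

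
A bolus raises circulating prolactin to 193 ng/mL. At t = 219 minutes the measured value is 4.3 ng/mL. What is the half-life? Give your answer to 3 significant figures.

39.9 minutes

A/A₀ = 4.3/193 ≈ 0.02228.
n = log₂(44.884) ≈ 5.4881 half-lives elapsed in 219 minutes.
t½ = 219/5.4881 ≈ 39.904 minutes.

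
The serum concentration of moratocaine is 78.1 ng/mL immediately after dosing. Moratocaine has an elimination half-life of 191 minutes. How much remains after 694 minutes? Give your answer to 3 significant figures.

6.29 ng/mL

Number of half-lives: n = 694/191 ≈ 3.6335.
Remaining = 78.1 × (1/2)^3.6335 = 78.1 × 0.080576 ≈ 6.293 ng/mL.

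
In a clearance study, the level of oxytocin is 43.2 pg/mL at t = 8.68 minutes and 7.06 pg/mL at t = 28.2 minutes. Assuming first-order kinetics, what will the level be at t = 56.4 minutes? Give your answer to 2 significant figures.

0.52 pg/mL

Over Δt = 28.2 − 8.68 = 19.52 minutes, the level fell by a factor of 43.2/7.06 ≈ 6.119.
n = log₂(6.119) ≈ 2.6133 half-lives, so t½ = 19.52/2.6133 ≈ 7.4695 minutes.
From t = 28.2 to t = 56.4: 7.06 × (1/2)^((56.4−28.2)/7.4695) ≈ 0.5156 pg/mL.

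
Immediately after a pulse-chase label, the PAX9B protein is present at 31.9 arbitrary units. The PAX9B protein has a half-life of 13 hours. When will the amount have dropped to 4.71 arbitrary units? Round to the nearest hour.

36 hours

Fraction remaining = 4.71/31.9 ≈ 0.14765.
n = log₂(31.9/4.71) = ln(6.7728)/ln 2 ≈ 2.7598 half-lives.
t = n × t½ = 2.7598 × 13 ≈ 35.877 hours.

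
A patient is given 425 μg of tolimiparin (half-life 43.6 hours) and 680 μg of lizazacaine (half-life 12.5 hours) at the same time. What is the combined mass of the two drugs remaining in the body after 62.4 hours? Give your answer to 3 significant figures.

179 μg

tolimiparin: 425 × (1/2)^(62.4/43.6) = 425 × (1/2)^1.4312 ≈ 157.6 μg.
lizazacaine: 680 × (1/2)^(62.4/12.5) = 680 × (1/2)^4.992 ≈ 21.368 μg.
Total = 157.6 + 21.368 ≈ 178.97 μg.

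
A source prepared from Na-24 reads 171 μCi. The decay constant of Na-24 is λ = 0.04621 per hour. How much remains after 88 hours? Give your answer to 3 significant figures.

2.93 μCi

t½ = ln 2 / λ = 0.69315 / 0.04621 ≈ 15 hours.
Number of half-lives: n = 88/15 ≈ 5.8667.
Remaining = 171 × (1/2)^5.8667 = 171 × 0.017138 ≈ 2.9305 μCi.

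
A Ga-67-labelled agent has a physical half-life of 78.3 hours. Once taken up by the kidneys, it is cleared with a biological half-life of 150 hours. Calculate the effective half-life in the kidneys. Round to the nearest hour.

1/t_eff = 1/t_phys + 1/t_biol = 1/78.3 + 1/150 = 0.019438 per hour.
t_eff = 78.3 × 150 / (78.3 + 150) ≈ 51.445 hours.

51 hours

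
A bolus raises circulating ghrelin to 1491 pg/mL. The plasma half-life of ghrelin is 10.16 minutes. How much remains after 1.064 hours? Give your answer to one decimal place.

Convert the elapsed time: 1.064 hours = 63.84 minutes.
Number of half-lives: n = 63.84/10.16 ≈ 6.2835.
Remaining = 1491 × (1/2)^6.2835 = 1491 × 0.012838 ≈ 19.141 pg/mL.

19.1 pg/mL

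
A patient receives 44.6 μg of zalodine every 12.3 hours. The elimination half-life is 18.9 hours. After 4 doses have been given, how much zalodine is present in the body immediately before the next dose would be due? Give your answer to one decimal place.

65.4 μg

The 4 doses were given 49.2, 36.9, 24.6, 12.3 hours ago.
Total = 44.6·(1/2)^(49.2/18.9) + 44.6·(1/2)^(36.9/18.9) + 44.6·(1/2)^(24.6/18.9) + 44.6·(1/2)^(12.3/18.9)
      = 7.3401 + 11.524 + 18.093 + 28.407 ≈ 65.365 μg.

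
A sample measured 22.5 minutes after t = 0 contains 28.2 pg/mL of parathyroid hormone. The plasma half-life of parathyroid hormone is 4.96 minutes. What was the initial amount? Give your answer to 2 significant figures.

650 pg/mL

Number of half-lives elapsed: n = 22.5/4.96 ≈ 4.5363.
A₀ = A × 2^n = 28.2 × 2^4.5363 = 28.2 × 23.204 ≈ 654.35 pg/mL.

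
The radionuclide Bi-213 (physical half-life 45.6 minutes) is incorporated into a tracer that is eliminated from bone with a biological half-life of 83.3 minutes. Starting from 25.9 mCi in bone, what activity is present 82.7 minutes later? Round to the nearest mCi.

4 mCi

1/t_eff = 1/t_phys + 1/t_biol = 1/45.6 + 1/83.3 = 0.033935 per minute.
t_eff = 45.6 × 83.3 / (45.6 + 83.3) ≈ 29.468 minutes.
Remaining = 25.9 × (1/2)^(82.7/29.468) = 25.9 × (1/2)^2.8064 ≈ 3.7025 mCi.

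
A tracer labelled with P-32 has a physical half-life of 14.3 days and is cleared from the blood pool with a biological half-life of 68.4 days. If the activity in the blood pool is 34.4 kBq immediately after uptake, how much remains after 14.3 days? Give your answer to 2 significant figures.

15 kBq

1/t_eff = 1/t_phys + 1/t_biol = 1/14.3 + 1/68.4 = 0.08455 per day.
t_eff = 14.3 × 68.4 / (14.3 + 68.4) ≈ 11.827 days.
Remaining = 34.4 × (1/2)^(14.3/11.827) = 34.4 × (1/2)^1.2091 ≈ 14.88 kBq.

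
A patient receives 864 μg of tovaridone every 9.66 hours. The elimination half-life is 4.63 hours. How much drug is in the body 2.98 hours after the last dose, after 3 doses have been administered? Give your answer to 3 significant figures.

The 3 doses were given 22.3, 12.64, 2.98 hours ago.
Total = 864·(1/2)^(22.3/4.63) + 864·(1/2)^(12.64/4.63) + 864·(1/2)^(2.98/4.63)
      = 30.664 + 130.23 + 553.05 ≈ 713.94 μg.

714 μg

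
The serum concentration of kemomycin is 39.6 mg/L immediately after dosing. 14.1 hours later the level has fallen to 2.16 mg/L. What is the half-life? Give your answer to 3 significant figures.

A/A₀ = 2.16/39.6 ≈ 0.054545.
n = log₂(18.333) ≈ 4.1964 half-lives elapsed in 14.1 hours.
t½ = 14.1/4.1964 ≈ 3.36 hours.

3.36 hours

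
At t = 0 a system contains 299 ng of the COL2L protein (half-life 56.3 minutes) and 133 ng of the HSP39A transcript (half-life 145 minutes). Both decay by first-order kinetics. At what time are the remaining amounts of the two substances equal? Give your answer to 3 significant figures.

Set 299·(1/2)^(t/56.3) = 133·(1/2)^(t/145).
Taking log₂: log₂(299/133) = t·(1/56.3 − 1/145).
log₂(2.2481) = 1.1687; 1/56.3 − 1/145 = 0.010865.
t = 1.1687 / 0.010865 ≈ 107.56 minutes.

108 minutes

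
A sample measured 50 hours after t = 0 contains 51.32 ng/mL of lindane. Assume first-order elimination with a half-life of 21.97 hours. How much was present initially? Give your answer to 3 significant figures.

Number of half-lives elapsed: n = 50/21.97 ≈ 2.2758.
A₀ = A × 2^n = 51.32 × 2^2.2758 = 51.32 × 4.8428 ≈ 248.53 ng/mL.

249 ng/mL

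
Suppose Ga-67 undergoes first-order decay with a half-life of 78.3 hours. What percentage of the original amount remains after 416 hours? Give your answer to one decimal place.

n = 416/78.3 ≈ 5.3129 half-lives.
Fraction remaining = (1/2)^5.3129 ≈ 0.025157, i.e. 2.5157%.

2.5%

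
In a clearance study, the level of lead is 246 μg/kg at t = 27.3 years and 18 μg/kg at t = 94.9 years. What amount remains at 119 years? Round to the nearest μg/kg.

7 μg/kg

Over Δt = 94.9 − 27.3 = 67.6 years, the level fell by a factor of 246/18 ≈ 13.667.
n = log₂(13.667) ≈ 3.7726 half-lives, so t½ = 67.6/3.7726 ≈ 17.919 years.
From t = 94.9 to t = 119: 18 × (1/2)^((119−94.9)/17.919) ≈ 7.086 μg/kg.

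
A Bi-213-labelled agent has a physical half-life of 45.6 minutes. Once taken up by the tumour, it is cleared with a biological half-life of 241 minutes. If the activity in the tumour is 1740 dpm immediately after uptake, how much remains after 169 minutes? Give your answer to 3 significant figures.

1/t_eff = 1/t_phys + 1/t_biol = 1/45.6 + 1/241 = 0.026079 per minute.
t_eff = 45.6 × 241 / (45.6 + 241) ≈ 38.345 minutes.
Remaining = 1740 × (1/2)^(169/38.345) = 1740 × (1/2)^4.4074 ≈ 81.996 dpm.

82.0 dpm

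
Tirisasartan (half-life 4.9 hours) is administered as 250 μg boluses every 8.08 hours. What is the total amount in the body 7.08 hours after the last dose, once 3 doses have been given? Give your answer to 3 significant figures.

130 μg

The 3 doses were given 23.24, 15.16, 7.08 hours ago.
Total = 250·(1/2)^(23.24/4.9) + 250·(1/2)^(15.16/4.9) + 250·(1/2)^(7.08/4.9)
      = 9.3368 + 29.281 + 91.83 ≈ 130.45 μg.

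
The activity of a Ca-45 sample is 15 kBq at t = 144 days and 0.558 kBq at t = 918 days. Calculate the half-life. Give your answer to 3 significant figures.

163 days

Over Δt = 918 − 144 = 774 days, the level fell by a factor of 15/0.558 ≈ 26.882.
n = log₂(26.882) ≈ 4.7486 half-lives, so t½ = 774/4.7486 ≈ 163 days.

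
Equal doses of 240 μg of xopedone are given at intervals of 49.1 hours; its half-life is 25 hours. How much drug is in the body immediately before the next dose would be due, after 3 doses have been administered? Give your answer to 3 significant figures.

81.3 μg

The 3 doses were given 147.3, 98.2, 49.1 hours ago.
Total = 240·(1/2)^(147.3/25) + 240·(1/2)^(98.2/25) + 240·(1/2)^(49.1/25)
      = 4.0415 + 15.768 + 61.516 ≈ 81.325 μg.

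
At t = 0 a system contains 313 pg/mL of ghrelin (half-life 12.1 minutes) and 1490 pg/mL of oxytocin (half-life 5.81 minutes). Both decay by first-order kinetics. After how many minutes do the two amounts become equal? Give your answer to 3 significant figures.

Set 313·(1/2)^(t/12.1) = 1490·(1/2)^(t/5.81).
Taking log₂: log₂(313/1490) = t·(1/12.1 − 1/5.81).
log₂(0.21007) = -2.2511; 1/12.1 − 1/5.81 = -0.089472.
t = -2.2511 / -0.089472 ≈ 25.159 minutes.

25.2 minutes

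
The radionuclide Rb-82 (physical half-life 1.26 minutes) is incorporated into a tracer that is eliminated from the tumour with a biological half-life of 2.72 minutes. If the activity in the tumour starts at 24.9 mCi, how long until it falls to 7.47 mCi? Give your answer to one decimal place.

1/t_eff = 1/t_phys + 1/t_biol = 1/1.26 + 1/2.72 = 1.1613 per minute.
t_eff = 1.26 × 2.72 / (1.26 + 2.72) ≈ 0.86111 minutes.
n = log₂(24.9/7.47) ≈ 1.737; t = 1.737 × 0.86111 ≈ 1.4957 minutes.

1.5 minutes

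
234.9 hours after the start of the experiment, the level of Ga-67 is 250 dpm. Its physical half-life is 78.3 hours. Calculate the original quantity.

Number of half-lives elapsed: n = 234.9/78.3 ≈ 3.
A₀ = A × 2^n = 250 × 2^3 = 250 × 8 ≈ 2000 dpm.

2000 dpm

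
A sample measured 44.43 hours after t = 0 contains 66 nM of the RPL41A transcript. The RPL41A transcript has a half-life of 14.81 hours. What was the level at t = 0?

528 nM

Number of half-lives elapsed: n = 44.43/14.81 ≈ 3.
A₀ = A × 2^n = 66 × 2^3 = 66 × 8 ≈ 528 nM.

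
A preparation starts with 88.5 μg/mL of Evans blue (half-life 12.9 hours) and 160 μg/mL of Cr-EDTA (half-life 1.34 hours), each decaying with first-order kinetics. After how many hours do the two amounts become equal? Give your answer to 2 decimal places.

1.28 hours

Set 88.5·(1/2)^(t/12.9) = 160·(1/2)^(t/1.34).
Taking log₂: log₂(88.5/160) = t·(1/12.9 − 1/1.34).
log₂(0.55312) = -0.85432; 1/12.9 − 1/1.34 = -0.66875.
t = -0.85432 / -0.66875 ≈ 1.2775 hours.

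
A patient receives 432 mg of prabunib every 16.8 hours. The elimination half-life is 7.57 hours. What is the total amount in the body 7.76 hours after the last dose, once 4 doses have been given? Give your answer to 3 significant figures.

270 mg

The 4 doses were given 58.16, 41.36, 24.56, 7.76 hours ago.
Total = 432·(1/2)^(58.16/7.57) + 432·(1/2)^(41.36/7.57) + 432·(1/2)^(24.56/7.57) + 432·(1/2)^(7.76/7.57)
      = 2.1022 + 9.7894 + 45.585 + 212.27 ≈ 269.75 mg.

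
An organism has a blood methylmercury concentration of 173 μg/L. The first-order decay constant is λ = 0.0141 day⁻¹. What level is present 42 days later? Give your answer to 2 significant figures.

96 μg/L

t½ = ln 2 / λ = 0.69315 / 0.0141 ≈ 49.159 days.
Number of half-lives: n = 42/49.159 ≈ 0.85436.
Remaining = 173 × (1/2)^0.85436 = 173 × 0.55311 ≈ 95.688 μg/L.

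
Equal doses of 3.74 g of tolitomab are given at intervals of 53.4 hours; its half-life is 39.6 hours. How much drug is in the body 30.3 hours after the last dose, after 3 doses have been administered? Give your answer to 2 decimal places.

3.40 g

The 3 doses were given 137.1, 83.7, 30.3 hours ago.
Total = 3.74·(1/2)^(137.1/39.6) + 3.74·(1/2)^(83.7/39.6) + 3.74·(1/2)^(30.3/39.6)
      = 0.33937 + 0.86418 + 2.2006 ≈ 3.4041 g.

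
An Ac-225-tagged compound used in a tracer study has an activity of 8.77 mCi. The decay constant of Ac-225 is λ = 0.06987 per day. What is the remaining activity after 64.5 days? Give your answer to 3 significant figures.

t½ = ln 2 / λ = 0.69315 / 0.06987 ≈ 9.9205 days.
Number of half-lives: n = 64.5/9.9205 ≈ 6.5017.
Remaining = 8.77 × (1/2)^6.5017 = 8.77 × 0.011036 ≈ 0.096784 mCi.

0.0968 mCi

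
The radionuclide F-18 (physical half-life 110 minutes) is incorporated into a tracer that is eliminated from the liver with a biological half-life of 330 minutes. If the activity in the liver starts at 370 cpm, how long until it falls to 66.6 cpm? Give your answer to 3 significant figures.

1/t_eff = 1/t_phys + 1/t_biol = 1/110 + 1/330 = 0.012121 per minute.
t_eff = 110 × 330 / (110 + 330) ≈ 82.5 minutes.
n = log₂(370/66.6) ≈ 2.4739; t = 2.4739 × 82.5 ≈ 204.1 minutes.

204 minutes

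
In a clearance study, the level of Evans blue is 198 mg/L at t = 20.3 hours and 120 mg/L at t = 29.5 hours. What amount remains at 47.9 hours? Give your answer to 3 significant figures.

Over Δt = 29.5 − 20.3 = 9.2 hours, the level fell by a factor of 198/120 ≈ 1.65.
n = log₂(1.65) ≈ 0.72247 half-lives, so t½ = 9.2/0.72247 ≈ 12.734 hours.
From t = 29.5 to t = 47.9: 120 × (1/2)^((47.9−29.5)/12.734) ≈ 44.077 mg/L.

44.1 mg/L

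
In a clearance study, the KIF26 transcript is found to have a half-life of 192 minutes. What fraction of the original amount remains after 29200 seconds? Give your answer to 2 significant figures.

29200 seconds = 486.667 minutes.
n = 486.667/192 ≈ 2.5347 half-lives.
Fraction remaining = (1/2)^2.5347 ≈ 0.17257.

0.17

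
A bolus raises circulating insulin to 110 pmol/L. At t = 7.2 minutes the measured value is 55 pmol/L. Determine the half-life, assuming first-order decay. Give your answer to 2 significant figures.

A/A₀ = 55/110 ≈ 0.5.
n = log₂(2) ≈ 1 half-life elapsed in 7.2 minutes.
t½ = 7.2/1 ≈ 7.2 minutes.

7.2 minutes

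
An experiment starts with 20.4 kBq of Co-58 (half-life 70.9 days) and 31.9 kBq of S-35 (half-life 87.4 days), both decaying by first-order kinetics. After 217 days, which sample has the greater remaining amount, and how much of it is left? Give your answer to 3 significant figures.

Co-58: 20.4 × (1/2)^3.0606 ≈ 2.445 kBq.
S-35: 31.9 × (1/2)^2.4828 ≈ 5.7067 kBq.
S-35 has more remaining, at ≈ 5.7067 kBq.

S-35, 5.71 kBq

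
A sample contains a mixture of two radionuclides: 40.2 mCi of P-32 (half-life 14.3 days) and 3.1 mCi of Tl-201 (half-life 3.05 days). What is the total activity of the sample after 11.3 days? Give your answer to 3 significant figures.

23.5 mCi

P-32: 40.2 × (1/2)^(11.3/14.3) = 40.2 × (1/2)^0.79021 ≈ 23.246 mCi.
Tl-201: 3.1 × (1/2)^(11.3/3.05) = 3.1 × (1/2)^3.7049 ≈ 0.23772 mCi.
Total = 23.246 + 0.23772 ≈ 23.484 mCi.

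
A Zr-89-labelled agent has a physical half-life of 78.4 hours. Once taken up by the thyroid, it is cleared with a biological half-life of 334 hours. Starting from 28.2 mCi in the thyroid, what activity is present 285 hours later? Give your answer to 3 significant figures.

1/t_eff = 1/t_phys + 1/t_biol = 1/78.4 + 1/334 = 0.015749 per hour.
t_eff = 78.4 × 334 / (78.4 + 334) ≈ 63.496 hours.
Remaining = 28.2 × (1/2)^(285/63.496) = 28.2 × (1/2)^4.4885 ≈ 1.2563 mCi.

1.26 mCi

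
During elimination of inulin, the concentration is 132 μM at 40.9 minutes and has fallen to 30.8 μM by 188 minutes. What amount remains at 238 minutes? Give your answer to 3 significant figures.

Over Δt = 188 − 40.9 = 147.1 minutes, the level fell by a factor of 132/30.8 ≈ 4.2857.
n = log₂(4.2857) ≈ 2.0995 half-lives, so t½ = 147.1/2.0995 ≈ 70.063 minutes.
From t = 188 to t = 238: 30.8 × (1/2)^((238−188)/70.063) ≈ 18.781 μM.

18.8 μM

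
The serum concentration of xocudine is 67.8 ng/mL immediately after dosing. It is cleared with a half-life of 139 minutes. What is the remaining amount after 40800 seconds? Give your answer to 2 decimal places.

Convert the elapsed time: 40800 seconds = 680 minutes.
Number of half-lives: n = 680/139 ≈ 4.8921.
Remaining = 67.8 × (1/2)^4.8921 = 67.8 × 0.033677 ≈ 2.2833 ng/mL.

2.28 ng/mL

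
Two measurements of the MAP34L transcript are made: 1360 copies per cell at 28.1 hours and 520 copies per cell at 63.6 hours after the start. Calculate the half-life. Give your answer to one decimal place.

25.6 hours

Over Δt = 63.6 − 28.1 = 35.5 hours, the level fell by a factor of 1360/520 ≈ 2.6154.
n = log₂(2.6154) ≈ 1.387 half-lives, so t½ = 35.5/1.387 ≈ 25.594 hours.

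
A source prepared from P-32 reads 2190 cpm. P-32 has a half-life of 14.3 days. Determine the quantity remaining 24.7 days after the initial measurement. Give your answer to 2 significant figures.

Number of half-lives: n = 24.7/14.3 ≈ 1.7273.
Remaining = 2190 × (1/2)^1.7273 = 2190 × 0.30202 ≈ 661.43 cpm.

660 cpm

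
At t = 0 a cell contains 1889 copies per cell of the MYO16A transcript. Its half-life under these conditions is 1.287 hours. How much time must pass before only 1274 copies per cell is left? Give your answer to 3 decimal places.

Fraction remaining = 1274/1889 ≈ 0.67443.
n = log₂(1889/1274) = ln(1.4827)/ln 2 ≈ 0.56826 half-lives.
t = n × t½ = 0.56826 × 1.287 ≈ 0.73135 hours.

0.731 hours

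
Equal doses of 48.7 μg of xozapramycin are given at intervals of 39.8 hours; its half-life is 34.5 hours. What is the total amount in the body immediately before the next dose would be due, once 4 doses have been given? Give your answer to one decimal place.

The 4 doses were given 159.2, 119.4, 79.6, 39.8 hours ago.
Total = 48.7·(1/2)^(159.2/34.5) + 48.7·(1/2)^(119.4/34.5) + 48.7·(1/2)^(79.6/34.5) + 48.7·(1/2)^(39.8/34.5)
      = 1.9881 + 4.4229 + 9.8396 + 21.89 ≈ 38.141 μg.

38.1 μg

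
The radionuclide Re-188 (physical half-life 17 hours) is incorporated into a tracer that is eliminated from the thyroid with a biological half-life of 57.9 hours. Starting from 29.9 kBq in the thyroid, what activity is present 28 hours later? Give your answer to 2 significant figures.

6.8 kBq

1/t_eff = 1/t_phys + 1/t_biol = 1/17 + 1/57.9 = 0.076095 per hour.
t_eff = 17 × 57.9 / (17 + 57.9) ≈ 13.142 hours.
Remaining = 29.9 × (1/2)^(28/13.142) = 29.9 × (1/2)^2.1307 ≈ 6.8278 kBq.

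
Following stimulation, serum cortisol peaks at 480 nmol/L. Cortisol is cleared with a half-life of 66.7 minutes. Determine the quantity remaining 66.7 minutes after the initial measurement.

240 nmol/L

Elapsed time is 1 half-life (66.7/66.7).
Each half-life halves the amount: 480 × (1/2)^1 = 480/2 = 240 nmol/L.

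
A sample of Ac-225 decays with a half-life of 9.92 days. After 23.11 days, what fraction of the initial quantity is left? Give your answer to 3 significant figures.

n = 23.11/9.92 ≈ 2.3296 half-lives.
Fraction remaining = (1/2)^2.3296 ≈ 0.19893.

0.199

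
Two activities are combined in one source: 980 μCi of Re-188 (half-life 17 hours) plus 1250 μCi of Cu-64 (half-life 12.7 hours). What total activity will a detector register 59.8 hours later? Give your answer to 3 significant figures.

133 μCi

Re-188: 980 × (1/2)^(59.8/17) = 980 × (1/2)^3.5176 ≈ 85.567 μCi.
Cu-64: 1250 × (1/2)^(59.8/12.7) = 1250 × (1/2)^4.7087 ≈ 47.804 μCi.
Total = 85.567 + 47.804 ≈ 133.37 μCi.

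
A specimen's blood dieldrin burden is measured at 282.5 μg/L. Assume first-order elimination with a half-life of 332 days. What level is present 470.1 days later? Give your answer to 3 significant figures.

Number of half-lives: n = 470.1/332 ≈ 1.416.
Remaining = 282.5 × (1/2)^1.416 = 282.5 × 0.37476 ≈ 105.87 μg/L.

106 μg/L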